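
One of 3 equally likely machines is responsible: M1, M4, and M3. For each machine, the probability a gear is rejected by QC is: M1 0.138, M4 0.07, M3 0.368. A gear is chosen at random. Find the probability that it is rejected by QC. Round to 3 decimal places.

With a uniform prior (1/3 each), posterior ∝ likelihood:
  M1: 0.138
  M4: 0.07
  M3: 0.368
P(rejected) = (1/3) × (0.138 + 0.07 + 0.368) = 0.576/3 ≈ 0.192.

0.192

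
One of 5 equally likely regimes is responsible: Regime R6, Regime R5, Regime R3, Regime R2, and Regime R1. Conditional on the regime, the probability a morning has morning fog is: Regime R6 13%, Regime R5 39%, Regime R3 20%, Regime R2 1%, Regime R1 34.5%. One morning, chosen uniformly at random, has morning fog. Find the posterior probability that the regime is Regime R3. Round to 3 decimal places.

With a uniform prior (1/5 each), posterior ∝ likelihood:
  Regime R6: 0.13
  Regime R5: 0.39
  Regime R3: 0.2
  Regime R2: 0.01
  Regime R1: 0.345
Total = 1.075.
P(Regime R3 | evidence) = 0.2 / 1.075 ≈ 0.186.

0.186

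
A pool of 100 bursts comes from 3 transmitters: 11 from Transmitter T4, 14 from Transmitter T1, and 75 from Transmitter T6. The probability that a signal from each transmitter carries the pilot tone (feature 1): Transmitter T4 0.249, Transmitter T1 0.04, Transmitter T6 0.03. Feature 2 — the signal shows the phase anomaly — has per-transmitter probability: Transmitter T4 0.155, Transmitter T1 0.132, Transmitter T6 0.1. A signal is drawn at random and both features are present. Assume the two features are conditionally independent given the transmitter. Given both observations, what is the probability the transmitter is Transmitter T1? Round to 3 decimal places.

0.102

Compute prior × likelihood for every hypothesis:
  Transmitter T4: 0.11 × 0.249 × 0.155 = 0.00424545
  Transmitter T1: 0.14 × 0.04 × 0.132 = 0.0007392
  Transmitter T6: 0.75 × 0.03 × 0.1 = 0.00225
Sum = 0.00723465.
P(Transmitter T1 | evidence) = 0.0007392 / 0.00723465 ≈ 0.102.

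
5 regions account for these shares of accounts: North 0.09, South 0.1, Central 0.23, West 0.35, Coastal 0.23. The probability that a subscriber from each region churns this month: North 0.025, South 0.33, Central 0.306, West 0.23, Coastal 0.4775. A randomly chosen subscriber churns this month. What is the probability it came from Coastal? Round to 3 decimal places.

0.371

Prior × likelihood for each hypothesis:
  North: 0.09 × 0.025 = 0.00225
  South: 0.1 × 0.33 = 0.033
  Central: 0.23 × 0.306 = 0.07038
  West: 0.35 × 0.23 = 0.0805
  Coastal: 0.23 × 0.4775 = 0.109825
Sum = 0.295955.
P(Coastal | evidence) = 0.109825 / 0.295955 ≈ 0.371.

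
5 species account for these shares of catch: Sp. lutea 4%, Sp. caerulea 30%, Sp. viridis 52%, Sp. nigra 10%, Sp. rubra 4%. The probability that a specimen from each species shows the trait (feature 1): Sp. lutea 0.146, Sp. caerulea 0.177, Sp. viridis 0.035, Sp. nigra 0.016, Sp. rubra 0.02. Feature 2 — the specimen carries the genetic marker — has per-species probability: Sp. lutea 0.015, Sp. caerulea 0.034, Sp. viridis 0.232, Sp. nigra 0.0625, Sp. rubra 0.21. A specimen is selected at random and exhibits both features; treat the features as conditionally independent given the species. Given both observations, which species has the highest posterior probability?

Unnormalized posteriors (prior × likelihood):
  Sp. lutea: 0.04 × 0.146 × 0.015 = 0.0000876
  Sp. caerulea: 0.3 × 0.177 × 0.034 = 0.0018054
  Sp. viridis: 0.52 × 0.035 × 0.232 = 0.0042224
  Sp. nigra: 0.1 × 0.016 × 0.0625 = 0.0001
  Sp. rubra: 0.04 × 0.02 × 0.21 = 0.000168
Total = 0.0063834.
Largest term belongs to Sp. viridis, so Sp. viridis is most probable.

Sp. viridis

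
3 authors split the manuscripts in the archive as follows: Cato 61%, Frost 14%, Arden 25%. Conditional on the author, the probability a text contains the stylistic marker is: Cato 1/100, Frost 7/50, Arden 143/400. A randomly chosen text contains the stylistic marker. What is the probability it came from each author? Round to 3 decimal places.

Cato 0.053, Frost 0.170, Arden 0.777

Unnormalized posteriors (prior × likelihood):
  Cato: 0.61 × 0.01 = 0.0061
  Frost: 0.14 × 0.14 = 0.0196
  Arden: 0.25 × 0.3575 = 0.089375
Total = 0.115075.
P(Cato | marker) = 0.0061/0.115075 ≈ 0.053
P(Frost | marker) = 0.0196/0.115075 ≈ 0.170
P(Arden | marker) = 0.089375/0.115075 ≈ 0.777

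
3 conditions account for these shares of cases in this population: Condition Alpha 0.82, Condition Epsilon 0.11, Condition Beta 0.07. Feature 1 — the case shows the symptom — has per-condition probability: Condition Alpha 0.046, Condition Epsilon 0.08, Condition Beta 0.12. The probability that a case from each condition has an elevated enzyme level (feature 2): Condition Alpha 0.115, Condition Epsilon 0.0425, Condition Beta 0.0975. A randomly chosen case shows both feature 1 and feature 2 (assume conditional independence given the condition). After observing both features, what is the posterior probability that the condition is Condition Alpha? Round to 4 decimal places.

Prior × likelihood for each hypothesis:
  Condition Alpha: 0.82 × 0.046 × 0.115 = 0.0043378
  Condition Epsilon: 0.11 × 0.08 × 0.0425 = 0.000374
  Condition Beta: 0.07 × 0.12 × 0.0975 = 0.000819
Normalizing constant = 0.0055308.
P(Condition Alpha | evidence) = 0.0043378 / 0.0055308 ≈ 0.7843.

0.7843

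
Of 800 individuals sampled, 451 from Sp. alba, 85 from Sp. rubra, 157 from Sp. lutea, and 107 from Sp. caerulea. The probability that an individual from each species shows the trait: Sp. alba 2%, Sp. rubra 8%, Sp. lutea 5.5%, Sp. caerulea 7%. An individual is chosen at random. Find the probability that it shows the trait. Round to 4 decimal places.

By Bayes' rule, posterior ∝ prior × likelihood:
  Sp. alba: 0.56375 × 0.02 = 0.011275
  Sp. rubra: 0.10625 × 0.08 = 0.0085
  Sp. lutea: 0.19625 × 0.055 = 0.01079375
  Sp. caerulea: 0.13375 × 0.07 = 0.0093625
P(trait) = 0.011275 + 0.0085 + 0.01079375 + 0.0093625 = 0.03993125 → 0.0399.

0.0399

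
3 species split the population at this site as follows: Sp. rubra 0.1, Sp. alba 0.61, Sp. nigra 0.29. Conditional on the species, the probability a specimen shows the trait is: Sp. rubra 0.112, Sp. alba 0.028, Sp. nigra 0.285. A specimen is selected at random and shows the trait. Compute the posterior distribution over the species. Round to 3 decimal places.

Sp. rubra 0.101, Sp. alba 0.154, Sp. nigra 0.745

Prior × likelihood for each hypothesis:
  Sp. rubra: 0.1 × 0.112 = 0.0112
  Sp. alba: 0.61 × 0.028 = 0.01708
  Sp. nigra: 0.29 × 0.285 = 0.08265
Sum = 0.11093.
P(Sp. rubra | trait) = 0.0112/0.11093 ≈ 0.101
P(Sp. alba | trait) = 0.01708/0.11093 ≈ 0.154
P(Sp. nigra | trait) = 0.08265/0.11093 ≈ 0.745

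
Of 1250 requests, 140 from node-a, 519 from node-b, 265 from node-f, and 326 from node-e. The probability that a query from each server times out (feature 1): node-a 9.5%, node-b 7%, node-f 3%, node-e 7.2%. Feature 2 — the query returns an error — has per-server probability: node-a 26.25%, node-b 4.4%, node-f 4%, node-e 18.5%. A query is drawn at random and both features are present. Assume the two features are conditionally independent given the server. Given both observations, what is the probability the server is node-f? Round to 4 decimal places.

By Bayes' rule, posterior ∝ prior × likelihood:
  node-a: 0.112 × 0.095 × 0.2625 = 0.002793
  node-b: 0.4152 × 0.07 × 0.044 = 0.001278816
  node-f: 0.212 × 0.03 × 0.04 = 0.0002544
  node-e: 0.2608 × 0.072 × 0.185 = 0.003473856
Total = 0.007800072.
P(node-f | evidence) = 0.0002544 / 0.007800072 ≈ 0.0326.

0.0326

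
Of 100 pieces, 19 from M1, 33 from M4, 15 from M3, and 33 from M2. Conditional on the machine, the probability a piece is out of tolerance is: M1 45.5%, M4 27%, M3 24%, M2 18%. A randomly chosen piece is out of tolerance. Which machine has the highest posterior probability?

Unnormalized posteriors (prior × likelihood):
  M1: 0.19 × 0.455 = 0.08645
  M4: 0.33 × 0.27 = 0.0891
  M3: 0.15 × 0.24 = 0.036
  M2: 0.33 × 0.18 = 0.0594
Sum = 0.27095.
Largest term belongs to M4, so M4 is most probable.

M4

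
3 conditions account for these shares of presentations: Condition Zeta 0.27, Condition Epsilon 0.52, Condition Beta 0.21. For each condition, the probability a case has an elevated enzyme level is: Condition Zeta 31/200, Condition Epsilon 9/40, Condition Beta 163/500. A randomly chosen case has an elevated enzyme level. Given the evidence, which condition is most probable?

Condition Epsilon

Prior × likelihood for each hypothesis:
  Condition Zeta: 0.27 × 0.155 = 0.04185
  Condition Epsilon: 0.52 × 0.225 = 0.117
  Condition Beta: 0.21 × 0.326 = 0.06846
Sum = 0.22731.
Largest term belongs to Condition Epsilon, so Condition Epsilon is most probable.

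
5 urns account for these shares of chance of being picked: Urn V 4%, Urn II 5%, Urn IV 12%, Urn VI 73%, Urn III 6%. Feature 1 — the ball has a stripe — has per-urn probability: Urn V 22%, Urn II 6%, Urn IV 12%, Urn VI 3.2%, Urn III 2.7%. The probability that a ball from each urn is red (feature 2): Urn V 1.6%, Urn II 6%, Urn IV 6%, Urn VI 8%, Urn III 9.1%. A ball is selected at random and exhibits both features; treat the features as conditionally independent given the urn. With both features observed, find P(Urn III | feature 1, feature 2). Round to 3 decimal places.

0.046

Prior × likelihood for each hypothesis:
  Urn V: 0.04 × 0.22 × 0.016 = 0.0001408
  Urn II: 0.05 × 0.06 × 0.06 = 0.00018
  Urn IV: 0.12 × 0.12 × 0.06 = 0.000864
  Urn VI: 0.73 × 0.032 × 0.08 = 0.0018688
  Urn III: 0.06 × 0.027 × 0.091 = 0.00014742
Normalizing constant = 0.00320102.
P(Urn III | evidence) = 0.00014742 / 0.00320102 ≈ 0.046.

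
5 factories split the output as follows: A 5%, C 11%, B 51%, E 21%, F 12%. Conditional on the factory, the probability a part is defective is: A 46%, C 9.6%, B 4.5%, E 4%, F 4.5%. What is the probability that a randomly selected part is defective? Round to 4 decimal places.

Compute prior × likelihood for every hypothesis:
  A: 0.05 × 0.46 = 0.023
  C: 0.11 × 0.096 = 0.01056
  B: 0.51 × 0.045 = 0.02295
  E: 0.21 × 0.04 = 0.0084
  F: 0.12 × 0.045 = 0.0054
P(defective) = 0.023 + 0.01056 + 0.02295 + 0.0084 + 0.0054 = 0.07031 → 0.0703.

0.0703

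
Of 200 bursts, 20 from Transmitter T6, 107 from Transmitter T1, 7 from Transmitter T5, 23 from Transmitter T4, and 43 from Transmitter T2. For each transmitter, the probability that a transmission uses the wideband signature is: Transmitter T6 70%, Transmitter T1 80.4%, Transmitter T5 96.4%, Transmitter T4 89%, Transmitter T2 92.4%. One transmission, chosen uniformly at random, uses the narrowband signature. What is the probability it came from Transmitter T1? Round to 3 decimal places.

Taking complements, P(narrowband | each) = Transmitter T6 0.3, Transmitter T1 0.196, Transmitter T5 0.036, Transmitter T4 0.11, Transmitter T2 0.076.
Unnormalized posteriors (prior × likelihood):
  Transmitter T6: 0.1 × 0.3 = 0.03
  Transmitter T1: 0.535 × 0.196 = 0.10486
  Transmitter T5: 0.035 × 0.036 = 0.00126
  Transmitter T4: 0.115 × 0.11 = 0.01265
  Transmitter T2: 0.215 × 0.076 = 0.01634
Sum = 0.16511.
P(Transmitter T1 | evidence) = 0.10486 / 0.16511 ≈ 0.635.

0.635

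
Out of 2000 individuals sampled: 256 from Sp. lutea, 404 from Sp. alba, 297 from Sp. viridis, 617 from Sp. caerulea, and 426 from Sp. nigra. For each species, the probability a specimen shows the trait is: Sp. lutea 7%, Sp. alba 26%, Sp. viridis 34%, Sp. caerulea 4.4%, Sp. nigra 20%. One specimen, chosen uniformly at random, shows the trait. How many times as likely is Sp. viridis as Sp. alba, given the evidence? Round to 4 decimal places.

By Bayes' rule, posterior ∝ prior × likelihood:
  Sp. lutea: 0.128 × 0.07 = 0.00896
  Sp. alba: 0.202 × 0.26 = 0.05252
  Sp. viridis: 0.1485 × 0.34 = 0.05049
  Sp. caerulea: 0.3085 × 0.044 = 0.013574
  Sp. nigra: 0.213 × 0.2 = 0.0426
Sum = 0.168144.
The ratio is 0.05049 / 0.05252 (the normalizer cancels) = 0.9613.

0.9613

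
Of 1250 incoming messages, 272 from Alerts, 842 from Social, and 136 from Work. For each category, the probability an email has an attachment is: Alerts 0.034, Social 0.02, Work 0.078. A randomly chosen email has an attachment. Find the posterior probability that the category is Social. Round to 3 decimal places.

0.459

Prior × likelihood for each hypothesis:
  Alerts: 0.2176 × 0.034 = 0.0073984
  Social: 0.6736 × 0.02 = 0.013472
  Work: 0.1088 × 0.078 = 0.0084864
Normalizing constant = 0.0293568.
P(Social | evidence) = 0.013472 / 0.0293568 ≈ 0.459.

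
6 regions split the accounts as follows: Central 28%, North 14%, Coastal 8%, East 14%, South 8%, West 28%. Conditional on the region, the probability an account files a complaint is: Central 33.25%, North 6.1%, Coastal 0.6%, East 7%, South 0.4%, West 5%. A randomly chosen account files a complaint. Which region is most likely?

Central

Compute prior × likelihood for every hypothesis:
  Central: 0.28 × 0.3325 = 0.0931
  North: 0.14 × 0.061 = 0.00854
  Coastal: 0.08 × 0.006 = 0.00048
  East: 0.14 × 0.07 = 0.0098
  South: 0.08 × 0.004 = 0.00032
  West: 0.28 × 0.05 = 0.014
Sum = 0.12624.
Largest term belongs to Central, so Central is most probable.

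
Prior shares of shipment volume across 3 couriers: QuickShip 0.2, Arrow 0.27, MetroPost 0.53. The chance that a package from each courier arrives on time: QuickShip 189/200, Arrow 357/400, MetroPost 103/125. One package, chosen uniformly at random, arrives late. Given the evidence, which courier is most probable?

MetroPost

Taking complements, P(late | each) = QuickShip 0.055, Arrow 0.1075, MetroPost 0.176.
Compute prior × likelihood for every hypothesis:
  QuickShip: 0.2 × 0.055 = 0.011
  Arrow: 0.27 × 0.1075 = 0.029025
  MetroPost: 0.53 × 0.176 = 0.09328
Sum = 0.133305.
Largest term belongs to MetroPost, so MetroPost is most probable.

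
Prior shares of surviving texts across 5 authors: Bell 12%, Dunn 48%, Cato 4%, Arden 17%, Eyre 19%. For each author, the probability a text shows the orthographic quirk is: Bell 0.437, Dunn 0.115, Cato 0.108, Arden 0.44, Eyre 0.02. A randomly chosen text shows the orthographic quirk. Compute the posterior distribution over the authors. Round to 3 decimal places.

Bell 0.275, Dunn 0.290, Cato 0.023, Arden 0.393, Eyre 0.020

Prior × likelihood for each hypothesis:
  Bell: 0.12 × 0.437 = 0.05244
  Dunn: 0.48 × 0.115 = 0.0552
  Cato: 0.04 × 0.108 = 0.00432
  Arden: 0.17 × 0.44 = 0.0748
  Eyre: 0.19 × 0.02 = 0.0038
Normalizing constant = 0.19056.
P(Bell | quirk) = 0.05244/0.19056 ≈ 0.275
P(Dunn | quirk) = 0.0552/0.19056 ≈ 0.290
P(Cato | quirk) = 0.00432/0.19056 ≈ 0.023
P(Arden | quirk) = 0.0748/0.19056 ≈ 0.393
P(Eyre | quirk) = 0.0038/0.19056 ≈ 0.020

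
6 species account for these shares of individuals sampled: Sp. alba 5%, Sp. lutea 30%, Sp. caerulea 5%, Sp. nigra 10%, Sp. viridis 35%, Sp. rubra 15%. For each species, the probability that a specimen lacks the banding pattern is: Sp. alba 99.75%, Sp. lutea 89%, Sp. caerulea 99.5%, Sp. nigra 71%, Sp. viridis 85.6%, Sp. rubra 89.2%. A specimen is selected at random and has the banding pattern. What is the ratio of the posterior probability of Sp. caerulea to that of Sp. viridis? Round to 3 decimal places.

Taking complements, P(banded | each) = Sp. alba 0.0025, Sp. lutea 0.11, Sp. caerulea 0.005, Sp. nigra 0.29, Sp. viridis 0.144, Sp. rubra 0.108.
Compute prior × likelihood for every hypothesis:
  Sp. alba: 0.05 × 0.0025 = 0.000125
  Sp. lutea: 0.3 × 0.11 = 0.033
  Sp. caerulea: 0.05 × 0.005 = 0.00025
  Sp. nigra: 0.1 × 0.29 = 0.029
  Sp. viridis: 0.35 × 0.144 = 0.0504
  Sp. rubra: 0.15 × 0.108 = 0.0162
Sum = 0.128975.
The ratio is 0.00025 / 0.0504 (the normalizer cancels) = 0.005.

0.005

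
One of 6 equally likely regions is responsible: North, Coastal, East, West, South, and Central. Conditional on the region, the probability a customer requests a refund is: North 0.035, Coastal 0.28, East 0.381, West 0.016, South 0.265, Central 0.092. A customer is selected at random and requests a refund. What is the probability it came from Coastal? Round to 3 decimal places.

With a uniform prior (1/6 each), posterior ∝ likelihood:
  North: 0.035
  Coastal: 0.28
  East: 0.381
  West: 0.016
  South: 0.265
  Central: 0.092
Sum = 1.069.
P(Coastal | evidence) = 0.28 / 1.069 ≈ 0.262.

0.262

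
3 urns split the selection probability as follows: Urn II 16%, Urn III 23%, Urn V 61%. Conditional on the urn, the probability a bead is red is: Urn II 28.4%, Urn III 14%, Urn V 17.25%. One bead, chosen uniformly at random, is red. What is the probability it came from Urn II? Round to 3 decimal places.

Unnormalized posteriors (prior × likelihood):
  Urn II: 0.16 × 0.284 = 0.04544
  Urn III: 0.23 × 0.14 = 0.0322
  Urn V: 0.61 × 0.1725 = 0.105225
Normalizing constant = 0.182865.
P(Urn II | evidence) = 0.04544 / 0.182865 ≈ 0.248.

0.248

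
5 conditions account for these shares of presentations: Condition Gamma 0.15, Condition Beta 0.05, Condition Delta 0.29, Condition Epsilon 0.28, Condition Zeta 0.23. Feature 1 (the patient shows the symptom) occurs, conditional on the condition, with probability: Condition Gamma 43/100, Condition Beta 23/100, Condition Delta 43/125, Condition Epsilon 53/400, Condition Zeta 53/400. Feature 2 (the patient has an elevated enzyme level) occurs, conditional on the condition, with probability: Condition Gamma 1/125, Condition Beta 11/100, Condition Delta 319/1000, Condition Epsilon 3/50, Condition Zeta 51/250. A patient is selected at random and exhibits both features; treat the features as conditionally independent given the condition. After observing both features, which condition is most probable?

Condition Delta

Unnormalized posteriors (prior × likelihood):
  Condition Gamma: 0.15 × 0.43 × 0.008 = 0.000516
  Condition Beta: 0.05 × 0.23 × 0.11 = 0.001265
  Condition Delta: 0.29 × 0.344 × 0.319 = 0.03182344
  Condition Epsilon: 0.28 × 0.1325 × 0.06 = 0.002226
  Condition Zeta: 0.23 × 0.1325 × 0.204 = 0.0062169
Normalizing constant = 0.04204734.
Largest term belongs to Condition Delta, so Condition Delta is most probable.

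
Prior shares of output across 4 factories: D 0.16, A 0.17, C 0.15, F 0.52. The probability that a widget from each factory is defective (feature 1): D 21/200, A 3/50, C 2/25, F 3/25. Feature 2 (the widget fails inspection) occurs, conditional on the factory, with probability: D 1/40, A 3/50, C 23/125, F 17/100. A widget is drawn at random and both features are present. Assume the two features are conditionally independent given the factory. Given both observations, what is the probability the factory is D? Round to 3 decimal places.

Compute prior × likelihood for every hypothesis:
  D: 0.16 × 0.105 × 0.025 = 0.00042
  A: 0.17 × 0.06 × 0.06 = 0.000612
  C: 0.15 × 0.08 × 0.184 = 0.002208
  F: 0.52 × 0.12 × 0.17 = 0.010608
Sum = 0.013848.
P(D | evidence) = 0.00042 / 0.013848 ≈ 0.030.

0.030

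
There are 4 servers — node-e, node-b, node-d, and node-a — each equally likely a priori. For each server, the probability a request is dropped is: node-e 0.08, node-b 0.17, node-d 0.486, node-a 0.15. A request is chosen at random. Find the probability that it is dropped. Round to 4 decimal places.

0.2215

Since the prior is uniform, the posterior is proportional to the likelihood:
  node-e: 0.08
  node-b: 0.17
  node-d: 0.486
  node-a: 0.15
P(dropped) = (1/4) × (0.08 + 0.17 + 0.486 + 0.15) = 0.886/4 ≈ 0.2215.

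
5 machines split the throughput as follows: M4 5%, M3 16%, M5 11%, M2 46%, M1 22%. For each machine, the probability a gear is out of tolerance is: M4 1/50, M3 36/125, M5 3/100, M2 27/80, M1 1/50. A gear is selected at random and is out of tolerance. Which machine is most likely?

M2

Unnormalized posteriors (prior × likelihood):
  M4: 0.05 × 0.02 = 0.001
  M3: 0.16 × 0.288 = 0.04608
  M5: 0.11 × 0.03 = 0.0033
  M2: 0.46 × 0.3375 = 0.15525
  M1: 0.22 × 0.02 = 0.0044
Normalizing constant = 0.21003.
Largest term belongs to M2, so M2 is most probable.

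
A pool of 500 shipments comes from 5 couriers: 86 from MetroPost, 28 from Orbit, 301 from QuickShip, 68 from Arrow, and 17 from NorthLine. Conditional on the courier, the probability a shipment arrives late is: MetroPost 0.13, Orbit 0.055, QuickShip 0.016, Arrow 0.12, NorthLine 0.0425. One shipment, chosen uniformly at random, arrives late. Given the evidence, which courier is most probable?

MetroPost

Unnormalized posteriors (prior × likelihood):
  MetroPost: 0.172 × 0.13 = 0.02236
  Orbit: 0.056 × 0.055 = 0.00308
  QuickShip: 0.602 × 0.016 = 0.009632
  Arrow: 0.136 × 0.12 = 0.01632
  NorthLine: 0.034 × 0.0425 = 0.001445
Sum = 0.052837.
Largest term belongs to MetroPost, so MetroPost is most probable.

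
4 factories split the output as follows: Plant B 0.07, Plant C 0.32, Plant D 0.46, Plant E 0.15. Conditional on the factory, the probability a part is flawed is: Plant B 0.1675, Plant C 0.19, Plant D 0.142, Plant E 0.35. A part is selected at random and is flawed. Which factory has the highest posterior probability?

By Bayes' rule, posterior ∝ prior × likelihood:
  Plant B: 0.07 × 0.1675 = 0.011725
  Plant C: 0.32 × 0.19 = 0.0608
  Plant D: 0.46 × 0.142 = 0.06532
  Plant E: 0.15 × 0.35 = 0.0525
Normalizing constant = 0.190345.
Largest term belongs to Plant D, so Plant D is most probable.

Plant D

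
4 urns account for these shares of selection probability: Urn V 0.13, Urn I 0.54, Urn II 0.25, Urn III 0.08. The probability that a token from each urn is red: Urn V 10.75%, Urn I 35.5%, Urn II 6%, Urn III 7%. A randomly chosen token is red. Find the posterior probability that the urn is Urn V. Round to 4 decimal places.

0.0618

Unnormalized posteriors (prior × likelihood):
  Urn V: 0.13 × 0.1075 = 0.013975
  Urn I: 0.54 × 0.355 = 0.1917
  Urn II: 0.25 × 0.06 = 0.015
  Urn III: 0.08 × 0.07 = 0.0056
Normalizing constant = 0.226275.
P(Urn V | evidence) = 0.013975 / 0.226275 ≈ 0.0618.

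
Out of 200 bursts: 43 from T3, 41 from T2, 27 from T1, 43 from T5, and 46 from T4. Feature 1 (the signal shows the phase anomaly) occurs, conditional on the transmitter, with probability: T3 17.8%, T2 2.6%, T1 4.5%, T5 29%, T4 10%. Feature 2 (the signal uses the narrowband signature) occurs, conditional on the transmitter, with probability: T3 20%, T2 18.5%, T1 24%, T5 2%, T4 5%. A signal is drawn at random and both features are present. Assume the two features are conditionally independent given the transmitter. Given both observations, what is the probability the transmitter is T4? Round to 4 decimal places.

0.0920

Compute prior × likelihood for every hypothesis:
  T3: 0.215 × 0.178 × 0.2 = 0.007654
  T2: 0.205 × 0.026 × 0.185 = 0.00098605
  T1: 0.135 × 0.045 × 0.24 = 0.001458
  T5: 0.215 × 0.29 × 0.02 = 0.001247
  T4: 0.23 × 0.1 × 0.05 = 0.00115
Normalizing constant = 0.01249505.
P(T4 | evidence) = 0.00115 / 0.01249505 ≈ 0.0920.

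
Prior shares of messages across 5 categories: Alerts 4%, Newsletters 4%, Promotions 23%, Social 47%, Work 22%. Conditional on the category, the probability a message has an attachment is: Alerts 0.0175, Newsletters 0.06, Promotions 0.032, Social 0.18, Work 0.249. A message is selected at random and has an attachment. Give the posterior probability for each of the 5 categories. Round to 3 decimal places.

Alerts 0.005, Newsletters 0.016, Promotions 0.049, Social 0.565, Work 0.366

By Bayes' rule, posterior ∝ prior × likelihood:
  Alerts: 0.04 × 0.0175 = 0.0007
  Newsletters: 0.04 × 0.06 = 0.0024
  Promotions: 0.23 × 0.032 = 0.00736
  Social: 0.47 × 0.18 = 0.0846
  Work: 0.22 × 0.249 = 0.05478
Normalizing constant = 0.14984.
P(Alerts | attachment) = 0.0007/0.14984 ≈ 0.005
P(Newsletters | attachment) = 0.0024/0.14984 ≈ 0.016
P(Promotions | attachment) = 0.00736/0.14984 ≈ 0.049
P(Social | attachment) = 0.0846/0.14984 ≈ 0.565
P(Work | attachment) = 0.05478/0.14984 ≈ 0.366
(Check: 0.005+0.016+0.049+0.565+0.366 = 1.001.)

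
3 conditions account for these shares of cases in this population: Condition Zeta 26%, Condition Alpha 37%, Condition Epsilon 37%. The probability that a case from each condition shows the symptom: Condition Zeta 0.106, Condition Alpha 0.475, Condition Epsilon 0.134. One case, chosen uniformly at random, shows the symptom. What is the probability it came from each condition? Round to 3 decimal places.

Condition Zeta 0.109, Condition Alpha 0.695, Condition Epsilon 0.196

By Bayes' rule, posterior ∝ prior × likelihood:
  Condition Zeta: 0.26 × 0.106 = 0.02756
  Condition Alpha: 0.37 × 0.475 = 0.17575
  Condition Epsilon: 0.37 × 0.134 = 0.04958
Sum = 0.25289.
P(Condition Zeta | symptomatic) = 0.02756/0.25289 ≈ 0.109
P(Condition Alpha | symptomatic) = 0.17575/0.25289 ≈ 0.695
P(Condition Epsilon | symptomatic) = 0.04958/0.25289 ≈ 0.196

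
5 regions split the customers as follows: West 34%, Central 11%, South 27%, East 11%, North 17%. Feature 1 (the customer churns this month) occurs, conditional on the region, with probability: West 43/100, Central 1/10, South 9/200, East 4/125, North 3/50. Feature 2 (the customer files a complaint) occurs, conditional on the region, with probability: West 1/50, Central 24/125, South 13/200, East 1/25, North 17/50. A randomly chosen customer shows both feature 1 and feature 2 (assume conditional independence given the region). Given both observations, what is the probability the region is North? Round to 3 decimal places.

0.368

By Bayes' rule, posterior ∝ prior × likelihood:
  West: 0.34 × 0.43 × 0.02 = 0.002924
  Central: 0.11 × 0.1 × 0.192 = 0.002112
  South: 0.27 × 0.045 × 0.065 = 0.00078975
  East: 0.11 × 0.032 × 0.04 = 0.0001408
  North: 0.17 × 0.06 × 0.34 = 0.003468
Sum = 0.00943455.
P(North | evidence) = 0.003468 / 0.00943455 ≈ 0.368.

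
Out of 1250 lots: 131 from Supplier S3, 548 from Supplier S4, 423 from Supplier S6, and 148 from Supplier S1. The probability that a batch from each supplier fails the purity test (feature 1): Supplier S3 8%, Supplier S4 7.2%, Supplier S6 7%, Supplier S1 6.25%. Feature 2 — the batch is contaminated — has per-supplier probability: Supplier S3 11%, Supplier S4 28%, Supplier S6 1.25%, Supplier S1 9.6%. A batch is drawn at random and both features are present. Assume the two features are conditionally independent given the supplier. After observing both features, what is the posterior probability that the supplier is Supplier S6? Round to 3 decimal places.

Compute prior × likelihood for every hypothesis:
  Supplier S3: 0.1048 × 0.08 × 0.11 = 0.00092224
  Supplier S4: 0.4384 × 0.072 × 0.28 = 0.008838144
  Supplier S6: 0.3384 × 0.07 × 0.0125 = 0.0002961
  Supplier S1: 0.1184 × 0.0625 × 0.096 = 0.0007104
Normalizing constant = 0.010766884.
P(Supplier S6 | evidence) = 0.0002961 / 0.010766884 ≈ 0.028.

0.028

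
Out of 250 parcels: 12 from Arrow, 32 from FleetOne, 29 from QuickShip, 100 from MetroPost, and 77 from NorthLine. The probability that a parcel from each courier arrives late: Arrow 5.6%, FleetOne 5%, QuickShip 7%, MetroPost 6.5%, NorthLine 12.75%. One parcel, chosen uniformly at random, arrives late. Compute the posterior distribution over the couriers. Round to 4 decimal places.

By Bayes' rule, posterior ∝ prior × likelihood:
  Arrow: 0.048 × 0.056 = 0.002688
  FleetOne: 0.128 × 0.05 = 0.0064
  QuickShip: 0.116 × 0.07 = 0.00812
  MetroPost: 0.4 × 0.065 = 0.026
  NorthLine: 0.308 × 0.1275 = 0.03927
Normalizing constant = 0.082478.
P(Arrow | late) = 0.002688/0.082478 ≈ 0.0326
P(FleetOne | late) = 0.0064/0.082478 ≈ 0.0776
P(QuickShip | late) = 0.00812/0.082478 ≈ 0.0985
P(MetroPost | late) = 0.026/0.082478 ≈ 0.3152
P(NorthLine | late) = 0.03927/0.082478 ≈ 0.4761

Arrow 0.0326, FleetOne 0.0776, QuickShip 0.0985, MetroPost 0.3152, NorthLine 0.4761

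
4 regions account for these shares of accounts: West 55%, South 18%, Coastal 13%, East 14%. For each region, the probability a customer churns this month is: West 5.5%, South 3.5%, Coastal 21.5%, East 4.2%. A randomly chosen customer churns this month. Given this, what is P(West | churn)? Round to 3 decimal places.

0.430

Unnormalized posteriors (prior × likelihood):
  West: 0.55 × 0.055 = 0.03025
  South: 0.18 × 0.035 = 0.0063
  Coastal: 0.13 × 0.215 = 0.02795
  East: 0.14 × 0.042 = 0.00588
Normalizing constant = 0.07038.
P(West | evidence) = 0.03025 / 0.07038 ≈ 0.430.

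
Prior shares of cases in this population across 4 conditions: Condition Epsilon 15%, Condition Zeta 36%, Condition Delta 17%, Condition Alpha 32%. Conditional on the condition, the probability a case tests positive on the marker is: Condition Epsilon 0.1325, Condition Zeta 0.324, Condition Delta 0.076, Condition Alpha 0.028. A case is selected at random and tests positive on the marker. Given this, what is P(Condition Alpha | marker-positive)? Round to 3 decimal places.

Prior × likelihood for each hypothesis:
  Condition Epsilon: 0.15 × 0.1325 = 0.019875
  Condition Zeta: 0.36 × 0.324 = 0.11664
  Condition Delta: 0.17 × 0.076 = 0.01292
  Condition Alpha: 0.32 × 0.028 = 0.00896
Sum = 0.158395.
P(Condition Alpha | evidence) = 0.00896 / 0.158395 ≈ 0.057.

0.057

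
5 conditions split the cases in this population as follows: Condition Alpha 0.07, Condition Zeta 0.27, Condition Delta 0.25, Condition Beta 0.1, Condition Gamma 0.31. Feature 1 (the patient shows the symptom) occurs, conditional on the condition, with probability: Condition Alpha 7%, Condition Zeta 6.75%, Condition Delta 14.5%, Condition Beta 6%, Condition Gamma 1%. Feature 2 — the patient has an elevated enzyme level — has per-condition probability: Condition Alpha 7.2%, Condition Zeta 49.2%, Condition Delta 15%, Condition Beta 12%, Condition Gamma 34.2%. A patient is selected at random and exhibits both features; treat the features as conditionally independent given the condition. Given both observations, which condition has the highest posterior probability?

Compute prior × likelihood for every hypothesis:
  Condition Alpha: 0.07 × 0.07 × 0.072 = 0.0003528
  Condition Zeta: 0.27 × 0.0675 × 0.492 = 0.0089667
  Condition Delta: 0.25 × 0.145 × 0.15 = 0.0054375
  Condition Beta: 0.1 × 0.06 × 0.12 = 0.00072
  Condition Gamma: 0.31 × 0.01 × 0.342 = 0.0010602
Sum = 0.0165372.
Largest term belongs to Condition Zeta, so Condition Zeta is most probable.

Condition Zeta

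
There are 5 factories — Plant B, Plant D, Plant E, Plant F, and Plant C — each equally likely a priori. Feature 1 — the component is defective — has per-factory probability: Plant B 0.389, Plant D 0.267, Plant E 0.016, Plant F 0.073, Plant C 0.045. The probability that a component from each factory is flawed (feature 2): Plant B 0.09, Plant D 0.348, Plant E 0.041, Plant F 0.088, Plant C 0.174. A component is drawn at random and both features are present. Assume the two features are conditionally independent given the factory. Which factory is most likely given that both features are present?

Plant D

Since the prior is uniform, the posterior is proportional to the likelihood:
  Plant B: 0.389 × 0.09 = 0.03501
  Plant D: 0.267 × 0.348 = 0.092916
  Plant E: 0.016 × 0.041 = 0.000656
  Plant F: 0.073 × 0.088 = 0.006424
  Plant C: 0.045 × 0.174 = 0.00783
Total = 0.142836.
Largest term belongs to Plant D, so Plant D is most probable.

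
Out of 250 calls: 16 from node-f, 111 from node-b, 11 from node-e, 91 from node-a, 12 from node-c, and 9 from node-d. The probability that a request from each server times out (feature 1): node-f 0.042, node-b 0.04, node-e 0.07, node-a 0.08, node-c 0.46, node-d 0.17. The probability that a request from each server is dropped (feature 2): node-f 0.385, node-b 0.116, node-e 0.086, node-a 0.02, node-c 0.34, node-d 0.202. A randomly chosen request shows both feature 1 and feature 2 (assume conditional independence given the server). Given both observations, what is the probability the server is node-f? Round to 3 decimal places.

Unnormalized posteriors (prior × likelihood):
  node-f: 0.064 × 0.042 × 0.385 = 0.00103488
  node-b: 0.444 × 0.04 × 0.116 = 0.00206016
  node-e: 0.044 × 0.07 × 0.086 = 0.00026488
  node-a: 0.364 × 0.08 × 0.02 = 0.0005824
  node-c: 0.048 × 0.46 × 0.34 = 0.0075072
  node-d: 0.036 × 0.17 × 0.202 = 0.00123624
Sum = 0.01268576.
P(node-f | evidence) = 0.00103488 / 0.01268576 ≈ 0.082.

0.082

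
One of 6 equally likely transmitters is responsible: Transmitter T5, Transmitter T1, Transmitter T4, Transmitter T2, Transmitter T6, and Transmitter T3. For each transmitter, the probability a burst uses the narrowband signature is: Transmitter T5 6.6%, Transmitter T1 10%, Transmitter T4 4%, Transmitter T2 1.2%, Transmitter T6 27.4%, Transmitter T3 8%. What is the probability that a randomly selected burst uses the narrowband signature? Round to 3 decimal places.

With a uniform prior (1/6 each), posterior ∝ likelihood:
  Transmitter T5: 0.066
  Transmitter T1: 0.1
  Transmitter T4: 0.04
  Transmitter T2: 0.012
  Transmitter T6: 0.274
  Transmitter T3: 0.08
P(narrowband) = (1/6) × (0.066 + 0.1 + 0.04 + 0.012 + 0.274 + 0.08) = 0.572/6 ≈ 0.095.

0.095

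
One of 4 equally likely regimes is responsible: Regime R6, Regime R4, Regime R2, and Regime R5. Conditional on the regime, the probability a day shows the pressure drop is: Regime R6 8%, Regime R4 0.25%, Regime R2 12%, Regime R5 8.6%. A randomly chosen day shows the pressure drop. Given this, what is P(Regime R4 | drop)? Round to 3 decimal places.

With a uniform prior (1/4 each), posterior ∝ likelihood:
  Regime R6: 0.08
  Regime R4: 0.0025
  Regime R2: 0.12
  Regime R5: 0.086
Total = 0.2885.
P(Regime R4 | evidence) = 0.0025 / 0.2885 ≈ 0.009.

0.009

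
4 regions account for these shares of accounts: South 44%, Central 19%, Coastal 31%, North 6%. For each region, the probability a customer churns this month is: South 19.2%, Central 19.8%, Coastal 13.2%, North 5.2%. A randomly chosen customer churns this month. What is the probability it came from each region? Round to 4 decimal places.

By Bayes' rule, posterior ∝ prior × likelihood:
  South: 0.44 × 0.192 = 0.08448
  Central: 0.19 × 0.198 = 0.03762
  Coastal: 0.31 × 0.132 = 0.04092
  North: 0.06 × 0.052 = 0.00312
Normalizing constant = 0.16614.
P(South | churn) = 0.08448/0.16614 ≈ 0.5085
P(Central | churn) = 0.03762/0.16614 ≈ 0.2264
P(Coastal | churn) = 0.04092/0.16614 ≈ 0.2463
P(North | churn) = 0.00312/0.16614 ≈ 0.0188

South 0.5085, Central 0.2264, Coastal 0.2463, North 0.0188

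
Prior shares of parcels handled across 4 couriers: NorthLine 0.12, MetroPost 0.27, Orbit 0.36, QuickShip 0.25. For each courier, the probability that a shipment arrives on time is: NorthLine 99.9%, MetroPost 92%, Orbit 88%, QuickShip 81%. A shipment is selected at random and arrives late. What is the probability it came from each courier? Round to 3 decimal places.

NorthLine 0.001, MetroPost 0.192, Orbit 0.384, QuickShip 0.423

Taking complements, P(late | each) = NorthLine 0.001, MetroPost 0.08, Orbit 0.12, QuickShip 0.19.
By Bayes' rule, posterior ∝ prior × likelihood:
  NorthLine: 0.12 × 0.001 = 0.00012
  MetroPost: 0.27 × 0.08 = 0.0216
  Orbit: 0.36 × 0.12 = 0.0432
  QuickShip: 0.25 × 0.19 = 0.0475
Normalizing constant = 0.11242.
P(NorthLine | late) = 0.00012/0.11242 ≈ 0.001
P(MetroPost | late) = 0.0216/0.11242 ≈ 0.192
P(Orbit | late) = 0.0432/0.11242 ≈ 0.384
P(QuickShip | late) = 0.0475/0.11242 ≈ 0.423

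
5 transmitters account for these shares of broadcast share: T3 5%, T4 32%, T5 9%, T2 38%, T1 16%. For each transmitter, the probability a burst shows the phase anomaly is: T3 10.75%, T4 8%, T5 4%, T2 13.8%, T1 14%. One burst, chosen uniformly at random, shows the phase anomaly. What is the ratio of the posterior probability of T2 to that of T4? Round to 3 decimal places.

2.048

Prior × likelihood for each hypothesis:
  T3: 0.05 × 0.1075 = 0.005375
  T4: 0.32 × 0.08 = 0.0256
  T5: 0.09 × 0.04 = 0.0036
  T2: 0.38 × 0.138 = 0.05244
  T1: 0.16 × 0.14 = 0.0224
Sum = 0.109415.
The ratio is 0.05244 / 0.0256 (the normalizer cancels) = 2.048.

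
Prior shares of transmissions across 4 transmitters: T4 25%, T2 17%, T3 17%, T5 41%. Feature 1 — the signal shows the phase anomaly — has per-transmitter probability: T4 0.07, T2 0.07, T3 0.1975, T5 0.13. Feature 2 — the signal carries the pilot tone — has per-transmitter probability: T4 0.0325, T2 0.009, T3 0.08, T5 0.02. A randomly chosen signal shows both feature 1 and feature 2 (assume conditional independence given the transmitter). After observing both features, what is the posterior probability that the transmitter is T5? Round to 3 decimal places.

0.241

Compute prior × likelihood for every hypothesis:
  T4: 0.25 × 0.07 × 0.0325 = 0.00056875
  T2: 0.17 × 0.07 × 0.009 = 0.0001071
  T3: 0.17 × 0.1975 × 0.08 = 0.002686
  T5: 0.41 × 0.13 × 0.02 = 0.001066
Total = 0.00442785.
P(T5 | evidence) = 0.001066 / 0.00442785 ≈ 0.241.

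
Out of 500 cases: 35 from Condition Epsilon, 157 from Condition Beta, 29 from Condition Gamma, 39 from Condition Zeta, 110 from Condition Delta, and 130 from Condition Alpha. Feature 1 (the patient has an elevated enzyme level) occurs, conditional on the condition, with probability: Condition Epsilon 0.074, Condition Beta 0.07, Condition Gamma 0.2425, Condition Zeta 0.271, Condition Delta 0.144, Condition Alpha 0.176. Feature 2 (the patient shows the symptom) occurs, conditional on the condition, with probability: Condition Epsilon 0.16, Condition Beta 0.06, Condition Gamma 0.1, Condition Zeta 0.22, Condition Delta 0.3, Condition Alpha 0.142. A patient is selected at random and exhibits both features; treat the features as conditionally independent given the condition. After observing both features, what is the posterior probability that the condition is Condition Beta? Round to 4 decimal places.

0.0545

Compute prior × likelihood for every hypothesis:
  Condition Epsilon: 0.07 × 0.074 × 0.16 = 0.0008288
  Condition Beta: 0.314 × 0.07 × 0.06 = 0.0013188
  Condition Gamma: 0.058 × 0.2425 × 0.1 = 0.0014065
  Condition Zeta: 0.078 × 0.271 × 0.22 = 0.00465036
  Condition Delta: 0.22 × 0.144 × 0.3 = 0.009504
  Condition Alpha: 0.26 × 0.176 × 0.142 = 0.00649792
Total = 0.02420638.
P(Condition Beta | evidence) = 0.0013188 / 0.02420638 ≈ 0.0545.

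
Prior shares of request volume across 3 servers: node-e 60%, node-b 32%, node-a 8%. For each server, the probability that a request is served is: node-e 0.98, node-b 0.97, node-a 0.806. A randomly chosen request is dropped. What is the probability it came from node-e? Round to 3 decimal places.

Taking complements, P(dropped | each) = node-e 0.02, node-b 0.03, node-a 0.194.
Unnormalized posteriors (prior × likelihood):
  node-e: 0.6 × 0.02 = 0.012
  node-b: 0.32 × 0.03 = 0.0096
  node-a: 0.08 × 0.194 = 0.01552
Normalizing constant = 0.03712.
P(node-e | evidence) = 0.012 / 0.03712 ≈ 0.323.

0.323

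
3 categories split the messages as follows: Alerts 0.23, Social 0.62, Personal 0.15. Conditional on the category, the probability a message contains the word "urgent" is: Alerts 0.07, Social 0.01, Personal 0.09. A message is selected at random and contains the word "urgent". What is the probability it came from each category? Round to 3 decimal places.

Unnormalized posteriors (prior × likelihood):
  Alerts: 0.23 × 0.07 = 0.0161
  Social: 0.62 × 0.01 = 0.0062
  Personal: 0.15 × 0.09 = 0.0135
Normalizing constant = 0.0358.
P(Alerts | urgent-flag) = 0.0161/0.0358 ≈ 0.450
P(Social | urgent-flag) = 0.0062/0.0358 ≈ 0.173
P(Personal | urgent-flag) = 0.0135/0.0358 ≈ 0.377

Alerts 0.450, Social 0.173, Personal 0.377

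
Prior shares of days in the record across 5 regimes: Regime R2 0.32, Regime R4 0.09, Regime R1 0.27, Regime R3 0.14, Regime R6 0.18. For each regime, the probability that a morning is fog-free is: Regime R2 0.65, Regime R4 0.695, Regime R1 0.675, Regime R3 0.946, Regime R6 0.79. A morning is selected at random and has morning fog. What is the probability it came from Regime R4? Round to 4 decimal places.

Taking complements, P(fog | each) = Regime R2 0.35, Regime R4 0.305, Regime R1 0.325, Regime R3 0.054, Regime R6 0.21.
Prior × likelihood for each hypothesis:
  Regime R2: 0.32 × 0.35 = 0.112
  Regime R4: 0.09 × 0.305 = 0.02745
  Regime R1: 0.27 × 0.325 = 0.08775
  Regime R3: 0.14 × 0.054 = 0.00756
  Regime R6: 0.18 × 0.21 = 0.0378
Sum = 0.27256.
P(Regime R4 | evidence) = 0.02745 / 0.27256 ≈ 0.1007.

0.1007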